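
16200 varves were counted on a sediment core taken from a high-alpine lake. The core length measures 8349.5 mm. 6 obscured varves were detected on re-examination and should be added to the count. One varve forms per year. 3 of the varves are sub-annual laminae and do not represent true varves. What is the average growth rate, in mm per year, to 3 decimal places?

0.515 mm per year

Correcting the raw count gives 16200 − 3 + 6 = 16203 true varves.
8349.5 mm over 16203 years gives 8349.5 / 16203 ≈ 0.515 mm per year.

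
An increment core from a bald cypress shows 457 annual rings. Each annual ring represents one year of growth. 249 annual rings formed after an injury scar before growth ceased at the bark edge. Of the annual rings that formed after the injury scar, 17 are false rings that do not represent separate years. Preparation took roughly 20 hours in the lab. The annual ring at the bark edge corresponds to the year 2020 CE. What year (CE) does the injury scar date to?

1788 CE

249 annual rings post-date the injury scar.
Excluding 17 false annual rings: 249 − 17 = 232.
2020 − 232 = 1788 CE.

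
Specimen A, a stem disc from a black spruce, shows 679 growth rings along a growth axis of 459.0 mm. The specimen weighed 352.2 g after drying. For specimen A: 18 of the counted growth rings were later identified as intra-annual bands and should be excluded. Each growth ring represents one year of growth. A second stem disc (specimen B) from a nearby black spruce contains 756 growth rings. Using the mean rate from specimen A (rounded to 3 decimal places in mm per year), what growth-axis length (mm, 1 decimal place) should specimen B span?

524.7 mm

Specimen A: adjusted count: 679 − 18 = 661 growth rings.
A: Mean rate = 459.0 mm / 661 years ≈ 0.694 mm per year.
B's length ≈ 0.694 × 756 = 524.7 mm.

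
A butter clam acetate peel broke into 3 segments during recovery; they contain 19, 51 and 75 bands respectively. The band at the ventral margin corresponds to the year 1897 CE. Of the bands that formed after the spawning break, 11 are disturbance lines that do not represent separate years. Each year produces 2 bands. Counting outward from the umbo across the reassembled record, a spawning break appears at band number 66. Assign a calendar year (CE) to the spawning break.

1863 CE

Total bands = 19 + 51 + 75 = 145.
The spawning break sits at band 66 from the umbo, so 145 − 66 = 79 bands formed after it.
79 − 11 false = 68 true bands after the spawning break.
68 bands at 2 per year is 68 / 2 = 34 years.
The band at the ventral margin is 1897 CE, so the spawning break dates to 1897 − 34 = 1863 CE.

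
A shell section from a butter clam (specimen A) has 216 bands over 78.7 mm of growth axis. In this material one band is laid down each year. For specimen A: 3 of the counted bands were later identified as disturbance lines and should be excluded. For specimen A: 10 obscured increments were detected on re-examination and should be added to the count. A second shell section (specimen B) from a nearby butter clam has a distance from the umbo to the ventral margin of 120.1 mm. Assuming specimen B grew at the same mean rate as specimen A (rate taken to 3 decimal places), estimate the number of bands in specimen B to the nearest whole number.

Specimen A: true band count = 216 − 3 + 10 = 223.
A: Mean rate = 78.7 mm / 223 years ≈ 0.353 mm per year.
B spans 120.1 / 0.353 = 340.23 years ≈ 340 bands.

340 bands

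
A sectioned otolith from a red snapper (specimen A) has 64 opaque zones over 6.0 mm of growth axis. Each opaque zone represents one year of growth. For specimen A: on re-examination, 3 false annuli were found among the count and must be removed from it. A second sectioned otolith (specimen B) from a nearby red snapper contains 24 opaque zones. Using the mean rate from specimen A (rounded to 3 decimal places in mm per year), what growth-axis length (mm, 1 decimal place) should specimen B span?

Specimen A: correcting the raw count gives 64 − 3 = 61 true opaque zones.
A: Extension rate ≈ 6.0 / 61 = 0.098 mm/yr.
B's length ≈ 0.098 × 24 = 2.4 mm.

2.4 mm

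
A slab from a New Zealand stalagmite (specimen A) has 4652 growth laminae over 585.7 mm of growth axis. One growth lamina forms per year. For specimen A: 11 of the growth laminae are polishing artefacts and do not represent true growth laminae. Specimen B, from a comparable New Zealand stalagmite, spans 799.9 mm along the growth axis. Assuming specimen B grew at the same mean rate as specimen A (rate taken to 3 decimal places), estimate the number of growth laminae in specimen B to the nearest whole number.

6348 growth laminae

Specimen A: after corrections the count is 4652 − 11 = 4641 growth laminae.
A: 585.7 mm over 4641 years gives 585.7 / 4641 ≈ 0.126 mm/yr.
Specimen B: 799.9 mm / 0.126 mm per year = 6348.41 years ≈ 6348 growth laminae.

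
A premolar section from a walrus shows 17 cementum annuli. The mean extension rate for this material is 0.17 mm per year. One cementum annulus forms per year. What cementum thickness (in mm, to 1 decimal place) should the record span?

2.9 mm

17 years of growth are recorded.
Predicted length = 0.17 mm/year × 17 years = 2.9 mm.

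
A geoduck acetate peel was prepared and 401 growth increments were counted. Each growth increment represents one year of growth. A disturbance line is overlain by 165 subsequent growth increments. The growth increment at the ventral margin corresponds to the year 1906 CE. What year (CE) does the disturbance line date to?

1741 CE

There are 165 growth increments younger than the disturbance line.
1906 − 165 = 1741 CE.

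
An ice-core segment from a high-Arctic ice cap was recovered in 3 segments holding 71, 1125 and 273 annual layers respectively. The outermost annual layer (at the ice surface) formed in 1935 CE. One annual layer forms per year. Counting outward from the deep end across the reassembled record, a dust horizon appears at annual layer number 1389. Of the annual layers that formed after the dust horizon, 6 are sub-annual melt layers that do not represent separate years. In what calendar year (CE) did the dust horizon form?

1861 CE

Total annual layers = 71 + 1125 + 273 = 1469.
The dust horizon sits at annual layer 1389 from the deep end, so 1469 − 1389 = 80 annual layers formed after it.
Excluding 6 false annual layers: 80 − 6 = 74.
The annual layer at the ice surface is 1935 CE, so the dust horizon dates to 1935 − 74 = 1861 CE.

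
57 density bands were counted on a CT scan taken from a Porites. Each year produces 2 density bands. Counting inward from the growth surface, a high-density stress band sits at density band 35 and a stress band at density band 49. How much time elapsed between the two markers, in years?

7 years

The two markers are separated by 49 − 35 = 14 density bands.
With 2 density bands per year, 14 / 2 = 7 years.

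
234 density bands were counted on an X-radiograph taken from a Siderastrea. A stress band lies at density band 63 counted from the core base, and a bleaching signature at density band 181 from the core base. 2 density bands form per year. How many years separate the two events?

The two markers are separated by 181 − 63 = 118 density bands.
With 2 density bands per year, 118 / 2 = 59 years.

59 years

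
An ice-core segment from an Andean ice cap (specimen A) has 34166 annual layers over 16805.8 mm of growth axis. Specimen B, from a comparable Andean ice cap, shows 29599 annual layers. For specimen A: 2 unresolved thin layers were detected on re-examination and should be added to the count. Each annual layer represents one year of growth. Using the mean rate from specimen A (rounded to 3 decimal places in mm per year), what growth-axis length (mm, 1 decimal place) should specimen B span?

14562.7 mm

Specimen A: after corrections the count is 34166 + 2 = 34168 annual layers.
A: Extension rate ≈ 16805.8 / 34168 = 0.492 mm/yr.
For B, 0.492 mm/year × 29599 years = 14562.7 mm.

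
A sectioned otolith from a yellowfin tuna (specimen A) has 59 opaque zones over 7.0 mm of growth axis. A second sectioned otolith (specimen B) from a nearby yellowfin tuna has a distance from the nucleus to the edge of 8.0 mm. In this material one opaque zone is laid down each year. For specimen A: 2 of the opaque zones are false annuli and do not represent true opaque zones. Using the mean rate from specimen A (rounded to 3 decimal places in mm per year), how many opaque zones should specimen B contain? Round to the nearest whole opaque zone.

65 opaque zones

Specimen A: adjusted count: 59 − 2 = 57 opaque zones.
A: Mean rate = 7.0 mm / 57 years ≈ 0.123 mm/yr.
For B, 8.0 / 0.123 = 65.04 years ≈ 65 opaque zones.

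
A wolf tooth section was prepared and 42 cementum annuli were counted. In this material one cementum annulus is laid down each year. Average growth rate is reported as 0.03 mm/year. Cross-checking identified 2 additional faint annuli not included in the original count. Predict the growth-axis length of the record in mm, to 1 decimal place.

1.3 mm

Adjusted count: 42 + 2 = 44 cementum annuli.
Predicted length = 0.03 mm/year × 44 years = 1.3 mm.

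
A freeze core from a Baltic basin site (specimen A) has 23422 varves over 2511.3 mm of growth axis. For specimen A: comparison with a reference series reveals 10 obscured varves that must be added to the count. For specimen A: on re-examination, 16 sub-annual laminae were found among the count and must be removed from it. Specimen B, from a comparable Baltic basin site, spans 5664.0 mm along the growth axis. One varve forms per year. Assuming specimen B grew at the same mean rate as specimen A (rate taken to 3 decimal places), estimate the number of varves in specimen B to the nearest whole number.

Specimen A: true varve count = 23422 − 16 + 10 = 23416.
A: Extension rate ≈ 2511.3 / 23416 = 0.107 mm/yr.
B spans 5664.0 / 0.107 = 52934.58 years ≈ 52935 varves.

52935 varves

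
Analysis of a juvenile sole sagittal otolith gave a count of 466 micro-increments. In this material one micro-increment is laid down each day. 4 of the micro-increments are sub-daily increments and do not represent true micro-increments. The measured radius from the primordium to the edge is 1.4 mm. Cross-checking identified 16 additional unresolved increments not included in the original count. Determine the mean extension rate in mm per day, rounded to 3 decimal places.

Correcting the raw count gives 466 − 4 + 16 = 478 true micro-increments.
Mean rate = 1.4 mm / 478 days ≈ 0.003 mm per day.

0.003 mm per day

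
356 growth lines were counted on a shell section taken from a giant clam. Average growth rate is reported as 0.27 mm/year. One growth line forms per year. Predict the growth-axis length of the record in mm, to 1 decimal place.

The record spans 356 years at 0.27 mm per year.
Predicted length = 0.27 mm/year × 356 years = 96.1 mm.

96.1 mm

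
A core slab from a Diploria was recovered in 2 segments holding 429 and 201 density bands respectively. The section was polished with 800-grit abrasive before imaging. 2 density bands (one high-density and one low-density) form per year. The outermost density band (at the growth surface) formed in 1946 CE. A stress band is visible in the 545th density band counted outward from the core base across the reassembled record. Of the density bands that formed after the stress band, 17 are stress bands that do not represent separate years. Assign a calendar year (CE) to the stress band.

1912 CE

Total density bands = 429 + 201 = 630.
Between density band 545 and the growth surface there are 630 − 545 = 85 density bands.
Removing the 17 false density bands leaves 85 − 17 = 68 true density bands beyond the stress band.
68 density bands at 2 per year is 68 / 2 = 34 years.
Counting back 34 years from 1946 CE places the stress band in 1946 − 34 = 1912 CE.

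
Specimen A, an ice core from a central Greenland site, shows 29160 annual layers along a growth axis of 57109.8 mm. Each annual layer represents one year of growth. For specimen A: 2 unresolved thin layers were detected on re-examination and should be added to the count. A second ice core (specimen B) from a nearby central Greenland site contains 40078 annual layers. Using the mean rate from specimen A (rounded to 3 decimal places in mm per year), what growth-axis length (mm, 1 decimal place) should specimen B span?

78472.7 mm

Specimen A: correcting the raw count gives 29160 + 2 = 29162 true annual layers.
A: Mean rate = 57109.8 mm / 29162 years ≈ 1.958 mm/yr.
B's length ≈ 1.958 × 40078 = 78472.7 mm.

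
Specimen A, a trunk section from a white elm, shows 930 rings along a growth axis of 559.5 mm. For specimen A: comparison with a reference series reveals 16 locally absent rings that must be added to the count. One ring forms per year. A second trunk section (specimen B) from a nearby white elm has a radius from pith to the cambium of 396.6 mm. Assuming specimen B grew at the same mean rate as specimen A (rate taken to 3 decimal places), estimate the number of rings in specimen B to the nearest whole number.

Specimen A: adjusted count: 930 + 16 = 946 rings.
A: Mean rate = 559.5 mm / 946 years ≈ 0.591 mm/year.
For B, 396.6 / 0.591 = 671.07 years ≈ 671 rings.

671 rings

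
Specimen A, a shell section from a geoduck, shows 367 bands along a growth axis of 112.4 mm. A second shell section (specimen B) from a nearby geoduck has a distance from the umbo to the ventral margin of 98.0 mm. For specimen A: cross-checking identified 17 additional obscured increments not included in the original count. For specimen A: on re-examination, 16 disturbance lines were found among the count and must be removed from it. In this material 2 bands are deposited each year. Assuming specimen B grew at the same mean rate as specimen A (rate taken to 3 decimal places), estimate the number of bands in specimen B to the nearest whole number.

321 bands

Specimen A: correcting the raw count gives 367 − 16 + 17 = 368 true bands.
Specimen A: dividing by 2 bands per year: 368 / 2 = 184 years.
A: Extension rate ≈ 112.4 / 184 = 0.611 mm/year.
Specimen B: 98.0 mm / 0.611 mm per year = 160.39 years; at 2 bands per year that is 160.39 × 2 ≈ 321 bands.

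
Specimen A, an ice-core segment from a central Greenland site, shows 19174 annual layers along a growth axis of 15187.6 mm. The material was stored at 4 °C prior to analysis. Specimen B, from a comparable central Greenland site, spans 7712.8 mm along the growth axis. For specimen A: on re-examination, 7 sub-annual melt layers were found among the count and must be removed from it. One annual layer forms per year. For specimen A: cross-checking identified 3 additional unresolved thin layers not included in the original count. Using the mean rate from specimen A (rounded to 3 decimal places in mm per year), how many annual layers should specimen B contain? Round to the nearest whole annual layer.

9738 annual layers

Specimen A: correcting the raw count gives 19174 − 7 + 3 = 19170 true annual layers.
A: 15187.6 mm over 19170 years gives 15187.6 / 19170 ≈ 0.792 mm per year.
B spans 7712.8 / 0.792 = 9738.38 years ≈ 9738 annual layers.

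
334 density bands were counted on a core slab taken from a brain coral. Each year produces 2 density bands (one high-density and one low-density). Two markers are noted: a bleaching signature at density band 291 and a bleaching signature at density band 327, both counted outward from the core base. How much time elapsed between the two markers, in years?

The two markers are separated by 327 − 291 = 36 density bands.
36 density bands at 2 per year is 36 / 2 = 18 years.

18 yr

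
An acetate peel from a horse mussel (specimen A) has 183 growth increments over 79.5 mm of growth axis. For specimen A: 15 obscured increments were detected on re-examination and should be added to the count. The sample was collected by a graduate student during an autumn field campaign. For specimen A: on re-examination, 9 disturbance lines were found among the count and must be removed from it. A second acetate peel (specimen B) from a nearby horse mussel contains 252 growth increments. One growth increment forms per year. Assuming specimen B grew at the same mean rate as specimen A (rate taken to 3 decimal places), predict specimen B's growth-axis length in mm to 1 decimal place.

106.1 mm

Specimen A: true growth increment count = 183 − 9 + 15 = 189.
A: Extension rate ≈ 79.5 / 189 = 0.421 mm/yr.
For B, 0.421 mm/year × 252 years = 106.1 mm.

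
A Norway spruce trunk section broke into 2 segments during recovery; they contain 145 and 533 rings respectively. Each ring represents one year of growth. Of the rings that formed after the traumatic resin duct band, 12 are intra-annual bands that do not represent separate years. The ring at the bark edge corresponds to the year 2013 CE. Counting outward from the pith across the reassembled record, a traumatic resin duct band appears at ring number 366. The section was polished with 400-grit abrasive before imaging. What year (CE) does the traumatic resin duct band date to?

Total rings = 145 + 533 = 678.
Between ring 366 and the bark edge there are 678 − 366 = 312 rings.
312 − 12 false = 300 true rings after the traumatic resin duct band.
Counting back 300 years from 2013 CE places the traumatic resin duct band in 2013 − 300 = 1713 CE.

1713 CE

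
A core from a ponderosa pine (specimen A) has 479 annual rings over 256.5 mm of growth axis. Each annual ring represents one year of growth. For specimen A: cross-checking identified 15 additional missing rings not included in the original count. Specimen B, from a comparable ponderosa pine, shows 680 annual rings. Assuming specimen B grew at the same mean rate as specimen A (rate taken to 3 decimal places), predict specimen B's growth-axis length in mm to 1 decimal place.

Specimen A: after corrections the count is 479 + 15 = 494 annual rings.
A: 256.5 mm over 494 years gives 256.5 / 494 ≈ 0.519 mm/year.
Length of B = 0.519 × 680 = 352.9 mm.

352.9 mm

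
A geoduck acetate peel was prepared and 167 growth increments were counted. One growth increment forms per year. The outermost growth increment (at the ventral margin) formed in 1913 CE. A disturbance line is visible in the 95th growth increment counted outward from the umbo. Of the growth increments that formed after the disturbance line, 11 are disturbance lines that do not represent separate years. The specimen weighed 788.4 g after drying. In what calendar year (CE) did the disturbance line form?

Between growth increment 95 and the ventral margin there are 167 − 95 = 72 growth increments.
72 − 11 false = 61 true growth increments after the disturbance line.
Counting back 61 years from 1913 CE places the disturbance line in 1913 − 61 = 1852 CE.

1852 CE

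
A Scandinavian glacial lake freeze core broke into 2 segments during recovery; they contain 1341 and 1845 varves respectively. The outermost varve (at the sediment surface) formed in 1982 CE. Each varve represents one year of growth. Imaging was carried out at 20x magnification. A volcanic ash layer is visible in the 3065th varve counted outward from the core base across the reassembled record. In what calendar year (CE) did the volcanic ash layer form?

1861 CE

Total varves = 1341 + 1845 = 3186.
3186 − 3065 = 121 varves lie beyond the volcanic ash layer toward the sediment surface.
The varve at the sediment surface is 1982 CE, so the volcanic ash layer dates to 1982 − 121 = 1861 CE.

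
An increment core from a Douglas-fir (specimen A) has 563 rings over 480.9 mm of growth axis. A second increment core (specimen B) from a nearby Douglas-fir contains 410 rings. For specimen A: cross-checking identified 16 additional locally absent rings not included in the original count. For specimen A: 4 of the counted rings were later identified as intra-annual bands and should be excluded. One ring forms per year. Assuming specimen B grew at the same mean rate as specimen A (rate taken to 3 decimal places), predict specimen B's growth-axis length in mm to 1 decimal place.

Specimen A: adjusted count: 563 − 4 + 16 = 575 rings.
A: Mean rate = 480.9 mm / 575 years ≈ 0.836 mm/year.
Length of B = 0.836 × 410 = 342.8 mm.

342.8 mm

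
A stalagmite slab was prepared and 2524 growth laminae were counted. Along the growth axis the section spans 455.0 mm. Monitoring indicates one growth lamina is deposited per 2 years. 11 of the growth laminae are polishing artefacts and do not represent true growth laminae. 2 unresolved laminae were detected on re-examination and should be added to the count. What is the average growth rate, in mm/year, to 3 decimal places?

Correcting the raw count gives 2524 − 11 + 2 = 2515 true growth laminae.
At 2 years per growth lamina, 2515 × 2 = 5030 years.
Extension rate ≈ 455.0 / 5030 = 0.090 mm/year.

0.090 mm/year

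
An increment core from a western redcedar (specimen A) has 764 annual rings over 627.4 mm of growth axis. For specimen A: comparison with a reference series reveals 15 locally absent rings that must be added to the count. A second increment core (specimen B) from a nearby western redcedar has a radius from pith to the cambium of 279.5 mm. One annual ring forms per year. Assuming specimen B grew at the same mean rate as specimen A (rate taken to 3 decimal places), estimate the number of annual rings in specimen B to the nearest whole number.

347 annual rings

Specimen A: true annual ring count = 764 + 15 = 779.
A: 627.4 mm over 779 years gives 627.4 / 779 ≈ 0.805 mm/yr.
B spans 279.5 / 0.805 = 347.20 years ≈ 347 annual rings.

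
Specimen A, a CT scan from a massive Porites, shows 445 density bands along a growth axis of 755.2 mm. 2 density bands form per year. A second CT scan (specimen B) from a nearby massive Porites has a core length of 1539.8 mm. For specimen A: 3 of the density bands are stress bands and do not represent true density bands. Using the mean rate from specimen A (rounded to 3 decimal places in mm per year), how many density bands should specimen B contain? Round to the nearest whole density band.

901 density bands

Specimen A: true density band count = 445 − 3 = 442.
Specimen A: with 2 density bands per year, 442 / 2 = 221 years.
A: Mean rate = 755.2 mm / 221 years ≈ 3.417 mm/year.
For B, 1539.8 / 3.417 = 450.63 years; at 2 density bands per year that is 450.63 × 2 ≈ 901 density bands.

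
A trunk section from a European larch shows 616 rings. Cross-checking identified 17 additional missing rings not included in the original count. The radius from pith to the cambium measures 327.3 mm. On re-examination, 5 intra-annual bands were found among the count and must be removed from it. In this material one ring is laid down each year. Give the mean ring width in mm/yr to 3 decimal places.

0.521 mm/yr

After corrections the count is 616 − 5 + 17 = 628 rings.
Extension rate ≈ 327.3 / 628 = 0.521 mm/yr.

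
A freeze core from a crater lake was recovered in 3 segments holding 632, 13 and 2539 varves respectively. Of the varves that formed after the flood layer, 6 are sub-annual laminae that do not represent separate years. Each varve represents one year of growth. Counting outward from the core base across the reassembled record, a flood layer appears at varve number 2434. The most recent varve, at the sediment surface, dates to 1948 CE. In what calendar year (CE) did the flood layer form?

Total varves = 632 + 13 + 2539 = 3184.
3184 − 2434 = 750 varves lie beyond the flood layer toward the sediment surface.
Removing the 6 false varves leaves 750 − 6 = 744 true varves beyond the flood layer.
1948 − 744 = 1204 CE.

1204 CE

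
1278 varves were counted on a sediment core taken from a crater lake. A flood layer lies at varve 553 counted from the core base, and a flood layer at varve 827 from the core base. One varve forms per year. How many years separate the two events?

274 years

Separation: 827 − 553 = 274 varves.
At one varve per year, 274 years elapsed between them.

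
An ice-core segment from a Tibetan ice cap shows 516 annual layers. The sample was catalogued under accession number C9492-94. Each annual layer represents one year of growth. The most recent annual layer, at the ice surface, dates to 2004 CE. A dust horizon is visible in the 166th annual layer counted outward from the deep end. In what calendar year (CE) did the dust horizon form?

The dust horizon sits at annual layer 166 from the deep end, so 516 − 166 = 350 annual layers formed after it.
The annual layer at the ice surface is 2004 CE, so the dust horizon dates to 2004 − 350 = 1654 CE.

1654 CE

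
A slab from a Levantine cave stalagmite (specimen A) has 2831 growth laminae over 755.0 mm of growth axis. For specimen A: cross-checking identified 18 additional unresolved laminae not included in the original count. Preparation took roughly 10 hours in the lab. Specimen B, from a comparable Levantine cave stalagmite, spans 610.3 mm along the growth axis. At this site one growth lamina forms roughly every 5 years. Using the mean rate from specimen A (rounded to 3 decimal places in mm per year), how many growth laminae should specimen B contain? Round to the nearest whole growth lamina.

Specimen A: after corrections the count is 2831 + 18 = 2849 growth laminae.
Specimen A: multiplying by 5 years per growth lamina: 2849 × 5 = 14245 years.
A: Extension rate ≈ 755.0 / 14245 = 0.053 mm/yr.
For B, 610.3 / 0.053 = 11515.09 years; at 5 years per growth lamina that is 11515.09 / 5 ≈ 2303 growth laminae.

2303 growth laminae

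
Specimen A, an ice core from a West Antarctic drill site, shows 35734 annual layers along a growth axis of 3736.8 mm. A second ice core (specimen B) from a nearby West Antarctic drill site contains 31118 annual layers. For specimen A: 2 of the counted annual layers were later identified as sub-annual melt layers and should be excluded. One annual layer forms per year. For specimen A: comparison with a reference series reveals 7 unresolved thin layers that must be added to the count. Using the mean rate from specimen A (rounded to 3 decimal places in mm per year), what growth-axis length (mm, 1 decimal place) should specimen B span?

Specimen A: after corrections the count is 35734 − 2 + 7 = 35739 annual layers.
A: 3736.8 mm over 35739 years gives 3736.8 / 35739 ≈ 0.105 mm/year.
Length of B = 0.105 × 31118 = 3267.4 mm.

3267.4 mm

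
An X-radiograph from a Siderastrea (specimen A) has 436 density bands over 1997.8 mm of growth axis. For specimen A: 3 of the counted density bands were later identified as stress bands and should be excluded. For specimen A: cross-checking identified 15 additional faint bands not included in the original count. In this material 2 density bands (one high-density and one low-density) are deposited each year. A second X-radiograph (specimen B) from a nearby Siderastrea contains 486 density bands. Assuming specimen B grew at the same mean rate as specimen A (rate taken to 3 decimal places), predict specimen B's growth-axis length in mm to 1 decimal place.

2167.3 mm

Specimen A: true density band count = 436 − 3 + 15 = 448.
Specimen A: dividing by 2 density bands per year: 448 / 2 = 224 years.
A: Extension rate ≈ 1997.8 / 224 = 8.919 mm per year.
Specimen B: with 2 density bands per year, 486 / 2 = 243 years. B's length ≈ 8.919 × 243 = 2167.3 mm.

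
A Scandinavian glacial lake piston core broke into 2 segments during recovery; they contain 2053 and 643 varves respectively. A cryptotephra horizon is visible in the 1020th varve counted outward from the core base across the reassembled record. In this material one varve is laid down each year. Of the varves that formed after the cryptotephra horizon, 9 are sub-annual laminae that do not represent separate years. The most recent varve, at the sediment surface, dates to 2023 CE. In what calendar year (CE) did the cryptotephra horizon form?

356 CE

Total varves = 2053 + 643 = 2696.
2696 − 1020 = 1676 varves lie beyond the cryptotephra horizon toward the sediment surface.
Removing the 9 false varves leaves 1676 − 9 = 1667 true varves beyond the cryptotephra horizon.
The varve at the sediment surface is 2023 CE, so the cryptotephra horizon dates to 2023 − 1667 = 356 CE.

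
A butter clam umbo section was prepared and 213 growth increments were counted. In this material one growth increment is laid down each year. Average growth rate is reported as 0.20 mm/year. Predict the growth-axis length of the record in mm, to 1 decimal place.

42.6 mm

213 years of growth are recorded.
Length ≈ 0.20 × 213 = 42.6 mm.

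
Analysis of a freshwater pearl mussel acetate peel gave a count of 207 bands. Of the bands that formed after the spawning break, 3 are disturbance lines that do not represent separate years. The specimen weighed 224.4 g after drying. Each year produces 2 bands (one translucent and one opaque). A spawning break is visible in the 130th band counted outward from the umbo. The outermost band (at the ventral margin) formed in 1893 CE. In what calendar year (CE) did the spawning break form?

1856 CE

Between band 130 and the ventral margin there are 207 − 130 = 77 bands.
Removing the 3 false bands leaves 77 − 3 = 74 true bands beyond the spawning break.
Dividing by 2 bands per year: 74 / 2 = 37 years.
The band at the ventral margin is 1893 CE, so the spawning break dates to 1893 − 37 = 1856 CE.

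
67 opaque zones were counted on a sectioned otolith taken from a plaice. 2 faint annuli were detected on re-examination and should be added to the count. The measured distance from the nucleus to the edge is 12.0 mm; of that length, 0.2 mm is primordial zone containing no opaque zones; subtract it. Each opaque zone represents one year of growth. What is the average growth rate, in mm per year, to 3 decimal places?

True opaque zone count = 67 + 2 = 69.
The growth record spans 12.0 − 0.2 = 11.8 mm.
Mean rate = 11.8 mm / 69 years ≈ 0.171 mm per year.

0.171 mm per year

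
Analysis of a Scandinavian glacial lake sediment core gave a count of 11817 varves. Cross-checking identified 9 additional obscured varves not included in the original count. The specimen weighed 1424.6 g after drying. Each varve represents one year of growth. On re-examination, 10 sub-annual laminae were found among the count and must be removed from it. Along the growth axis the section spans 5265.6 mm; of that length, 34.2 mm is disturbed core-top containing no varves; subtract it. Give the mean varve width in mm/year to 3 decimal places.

0.443 mm/year

After corrections the count is 11817 − 10 + 9 = 11816 varves.
The growth record spans 5265.6 − 34.2 = 5231.4 mm.
Extension rate ≈ 5231.4 / 11816 = 0.443 mm/year.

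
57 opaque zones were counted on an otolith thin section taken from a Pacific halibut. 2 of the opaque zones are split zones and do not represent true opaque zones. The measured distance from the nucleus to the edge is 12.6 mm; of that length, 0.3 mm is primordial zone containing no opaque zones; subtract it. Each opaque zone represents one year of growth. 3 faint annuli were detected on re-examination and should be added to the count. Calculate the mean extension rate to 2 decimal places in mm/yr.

0.21 mm/yr

After corrections the count is 57 − 2 + 3 = 58 opaque zones.
The growth record spans 12.6 − 0.3 = 12.3 mm.
Mean rate = 12.3 mm / 58 years ≈ 0.21 mm/yr.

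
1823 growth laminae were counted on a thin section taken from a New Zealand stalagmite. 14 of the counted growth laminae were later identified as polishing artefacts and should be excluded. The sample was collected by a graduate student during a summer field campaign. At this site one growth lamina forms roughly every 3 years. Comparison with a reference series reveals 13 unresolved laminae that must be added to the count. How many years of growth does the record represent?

5466 years

Correcting the raw count gives 1823 − 14 + 13 = 1822 true growth laminae.
Multiplying by 3 years per growth lamina: 1822 × 3 = 5466 years.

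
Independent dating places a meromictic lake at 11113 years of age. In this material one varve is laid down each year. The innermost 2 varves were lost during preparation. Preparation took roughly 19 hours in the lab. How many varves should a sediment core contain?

At one varve per year, 11113 years correspond to 11113 varves.
Less the 2 uncaptured varves: 11113 − 2 = 11111.

11111 varves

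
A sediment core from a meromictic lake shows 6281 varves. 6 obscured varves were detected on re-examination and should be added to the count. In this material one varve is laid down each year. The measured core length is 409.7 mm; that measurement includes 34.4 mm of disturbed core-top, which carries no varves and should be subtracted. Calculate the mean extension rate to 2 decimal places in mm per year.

True varve count = 6281 + 6 = 6287.
Net length = 409.7 − 34.4 = 375.3 mm.
Extension rate ≈ 375.3 / 6287 = 0.06 mm per year.

0.06 mm per year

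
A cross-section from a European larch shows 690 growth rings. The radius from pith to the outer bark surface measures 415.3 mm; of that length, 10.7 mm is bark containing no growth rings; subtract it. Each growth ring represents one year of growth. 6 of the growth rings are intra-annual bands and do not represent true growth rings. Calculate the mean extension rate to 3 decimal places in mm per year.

True growth ring count = 690 − 6 = 684.
Net length = 415.3 − 10.7 = 404.6 mm.
Extension rate ≈ 404.6 / 684 = 0.592 mm per year.

0.592 mm per year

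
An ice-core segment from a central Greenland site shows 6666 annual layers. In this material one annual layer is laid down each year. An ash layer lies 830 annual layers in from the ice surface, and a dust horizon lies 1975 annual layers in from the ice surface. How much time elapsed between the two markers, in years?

The two markers are separated by 1975 − 830 = 1145 annual layers.
At one annual layer per year, 1145 years elapsed between them.

1145 yr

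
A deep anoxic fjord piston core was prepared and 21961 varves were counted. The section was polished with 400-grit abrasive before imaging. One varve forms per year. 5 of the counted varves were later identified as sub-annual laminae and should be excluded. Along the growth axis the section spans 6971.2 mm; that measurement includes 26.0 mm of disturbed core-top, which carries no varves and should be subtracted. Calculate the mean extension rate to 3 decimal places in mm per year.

0.316 mm per year

Correcting the raw count gives 21961 − 5 = 21956 true varves.
Removing the 26.0 mm offcut leaves 6971.2 − 26.0 = 6945.2 mm.
Extension rate ≈ 6945.2 / 21956 = 0.316 mm per year.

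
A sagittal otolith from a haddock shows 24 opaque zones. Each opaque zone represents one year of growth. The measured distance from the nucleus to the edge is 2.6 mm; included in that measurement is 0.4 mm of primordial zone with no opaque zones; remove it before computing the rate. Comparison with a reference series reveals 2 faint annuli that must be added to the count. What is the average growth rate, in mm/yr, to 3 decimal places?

Correcting the raw count gives 24 + 2 = 26 true opaque zones.
The growth record spans 2.6 − 0.4 = 2.2 mm.
2.2 mm over 26 years gives 2.2 / 26 ≈ 0.085 mm/yr.

0.085 mm/yr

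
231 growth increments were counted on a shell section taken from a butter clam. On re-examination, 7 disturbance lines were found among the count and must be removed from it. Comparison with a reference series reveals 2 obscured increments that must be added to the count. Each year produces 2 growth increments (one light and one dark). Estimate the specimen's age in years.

After corrections the count is 231 − 7 + 2 = 226 growth increments.
Dividing by 2 growth increments per year: 226 / 2 = 113 years.

113 years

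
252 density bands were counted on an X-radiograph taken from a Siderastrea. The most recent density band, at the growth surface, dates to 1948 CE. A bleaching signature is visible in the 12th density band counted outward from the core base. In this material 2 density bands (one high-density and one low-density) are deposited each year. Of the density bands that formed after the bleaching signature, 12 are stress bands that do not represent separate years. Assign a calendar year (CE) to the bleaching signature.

252 − 12 = 240 density bands lie beyond the bleaching signature toward the growth surface.
Excluding 12 false density bands: 240 − 12 = 228.
Dividing by 2 density bands per year: 228 / 2 = 114 years.
The density band at the growth surface is 1948 CE, so the bleaching signature dates to 1948 − 114 = 1834 CE.

1834 CE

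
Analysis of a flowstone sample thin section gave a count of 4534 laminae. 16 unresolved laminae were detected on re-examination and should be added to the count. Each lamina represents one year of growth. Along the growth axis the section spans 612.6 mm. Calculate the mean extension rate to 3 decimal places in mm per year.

0.135 mm per year

After corrections the count is 4534 + 16 = 4550 laminae.
612.6 mm over 4550 years gives 612.6 / 4550 ≈ 0.135 mm per year.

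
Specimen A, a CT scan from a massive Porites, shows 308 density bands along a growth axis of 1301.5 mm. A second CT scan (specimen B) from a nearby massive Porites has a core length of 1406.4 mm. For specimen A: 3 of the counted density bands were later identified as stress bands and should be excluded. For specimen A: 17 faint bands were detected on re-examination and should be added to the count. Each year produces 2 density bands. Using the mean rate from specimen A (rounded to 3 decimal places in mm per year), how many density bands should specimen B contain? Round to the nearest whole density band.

Specimen A: adjusted count: 308 − 3 + 17 = 322 density bands.
Specimen A: with 2 density bands per year, 322 / 2 = 161 years.
A: 1301.5 mm over 161 years gives 1301.5 / 161 ≈ 8.084 mm/year.
B spans 1406.4 / 8.084 = 173.97 years; at 2 density bands per year that is 173.97 × 2 ≈ 348 density bands.

348 density bands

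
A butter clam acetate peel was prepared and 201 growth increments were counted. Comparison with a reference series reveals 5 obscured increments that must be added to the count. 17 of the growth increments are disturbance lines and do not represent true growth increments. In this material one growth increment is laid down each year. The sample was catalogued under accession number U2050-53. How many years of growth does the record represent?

Adjusted count: 201 − 17 + 5 = 189 growth increments.
At one growth increment per year, that is 189 years.

189 years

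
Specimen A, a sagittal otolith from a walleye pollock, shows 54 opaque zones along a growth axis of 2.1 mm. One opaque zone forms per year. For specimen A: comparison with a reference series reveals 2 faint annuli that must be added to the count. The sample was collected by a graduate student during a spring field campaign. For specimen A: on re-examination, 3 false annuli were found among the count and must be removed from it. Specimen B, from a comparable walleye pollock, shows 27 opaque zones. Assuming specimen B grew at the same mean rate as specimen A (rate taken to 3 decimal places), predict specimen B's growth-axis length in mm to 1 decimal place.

1.1 mm

Specimen A: after corrections the count is 54 − 3 + 2 = 53 opaque zones.
A: Mean rate = 2.1 mm / 53 years ≈ 0.040 mm/yr.
Length of B = 0.040 × 27 = 1.1 mm.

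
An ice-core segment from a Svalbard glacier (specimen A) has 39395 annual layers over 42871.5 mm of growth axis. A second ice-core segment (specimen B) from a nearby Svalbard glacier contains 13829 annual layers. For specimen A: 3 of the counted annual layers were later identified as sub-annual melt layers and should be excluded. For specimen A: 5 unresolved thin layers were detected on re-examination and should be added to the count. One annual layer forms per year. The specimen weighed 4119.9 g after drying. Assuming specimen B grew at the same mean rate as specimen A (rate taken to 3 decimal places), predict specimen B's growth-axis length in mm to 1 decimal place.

Specimen A: after corrections the count is 39395 − 3 + 5 = 39397 annual layers.
A: Extension rate ≈ 42871.5 / 39397 = 1.088 mm/year.
Length of B = 1.088 × 13829 = 15046.0 mm.

15046.0 mm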